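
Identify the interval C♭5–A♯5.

The letter names run C→A, a span of 5 letter steps, so the interval is some kind of sixth.
Cb to A# is 11 semitones. A major sixth is 9, so 11 makes it doubly augmented.

doubly augmented sixth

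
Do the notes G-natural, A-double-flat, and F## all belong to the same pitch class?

Yes

G is pitch class 7; Abb is pitch class 7; F## is pitch class 7.
All spellings map to pitch class 7, so they are enharmonically equivalent.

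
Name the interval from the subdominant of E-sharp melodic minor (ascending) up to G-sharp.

minor seventh

The subdominant of E# melodic minor (ascending) is A#.
A# up to G#: letters A→G make it a seventh; 10 semitones makes it minor.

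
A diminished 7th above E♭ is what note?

Dbb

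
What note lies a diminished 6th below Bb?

D#

A sixth below B lands on the letter D.
A diminished sixth spans 7 semitones, so Bb moves to pitch class 3. On the letter D that is D#.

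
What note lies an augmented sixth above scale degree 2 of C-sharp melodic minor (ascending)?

Scale degree 2 of C# melodic minor (ascending) is D#.
An augmented sixth (10 semitones) above D# lands on the letter B, giving B##.

B##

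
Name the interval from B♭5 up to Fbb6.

doubly diminished fifth

Counting letters B–C–D–E–F gives a fifth.
Bb→Fbb = 5 semitones, 2 narrower than the perfect fifth (7), so doubly diminished.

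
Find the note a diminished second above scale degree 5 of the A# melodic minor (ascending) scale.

F

Scale degree 5 of A# melodic minor (ascending) is E#.
A diminished second (0 semitones) above E# lands on the letter F, giving F.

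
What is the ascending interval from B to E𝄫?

doubly diminished fourth

Counting letters B–C–D–E gives a fourth.
B→Ebb = 3 semitones, 2 narrower than the perfect fourth (5), so doubly diminished.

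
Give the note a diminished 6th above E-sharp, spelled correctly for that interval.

C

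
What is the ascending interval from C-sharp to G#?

perfect fifth

Counting letters C–D–E–F–G gives a fifth.
C#→G# = 7 semitones, exactly the perfect fifth.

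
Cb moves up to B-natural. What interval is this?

augmented seventh

Counting letters C–D–E–F–G–A–B gives a seventh.
Cb→B = 12 semitones, 1 wider than the major seventh (11), so augmented.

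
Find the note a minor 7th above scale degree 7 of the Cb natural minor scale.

Scale degree 7 of Cb natural minor is Bbb.
A minor seventh (10 semitones) above Bbb lands on the letter A, giving Abb.

Abb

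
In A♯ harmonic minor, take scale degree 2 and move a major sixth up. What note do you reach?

G##

Scale degree 2 of A# harmonic minor is B#.
A major sixth (9 semitones) above B# lands on the letter G, giving G##.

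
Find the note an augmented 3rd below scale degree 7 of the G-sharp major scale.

Scale degree 7 of G# major is F##.
An augmented third (5 semitones) below F## lands on the letter D, giving D.

D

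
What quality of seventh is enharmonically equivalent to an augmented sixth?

minor

An augmented sixth spans 10 semitones.
A seventh spanning 10 semitones is minor (the major seventh is 11).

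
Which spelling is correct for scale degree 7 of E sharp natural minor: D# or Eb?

Each scale degree takes a distinct letter name. Degree 7 of a scale on E must use the letter D.
D# and Eb are enharmonically the same pitch, but only D# uses the letter D, so it is the correct spelling here.

D#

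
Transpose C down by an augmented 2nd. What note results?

C down a major second is Bb, so the target letter is B.
From C, an augmented second is 3 semitones down: Bbb.

Bbb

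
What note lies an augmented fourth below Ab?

Ebb

A down a perfect fourth is E, so the target letter is E.
From Ab, an augmented fourth is 6 semitones down: Ebb.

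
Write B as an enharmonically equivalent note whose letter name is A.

A##

B is pitch class 11. The letter A alone is pitch class 9.
To reach pitch class 11 from A requires an offset of +2 semitones, i.e. double sharp: A##.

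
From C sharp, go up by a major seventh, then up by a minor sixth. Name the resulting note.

G#

A major seventh up from C# is B# (letter B, 11 semitones up).
A minor sixth up from B# is G# (letter G, 8 semitones up).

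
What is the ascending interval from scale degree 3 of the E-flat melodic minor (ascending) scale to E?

Scale degree 3 of Eb melodic minor (ascending) is Gb.
Gb up to E: letters G→E make it a sixth; 10 semitones makes it augmented.

augmented sixth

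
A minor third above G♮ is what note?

Bb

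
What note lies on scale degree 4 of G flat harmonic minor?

Degree 4 takes the letter 3 steps above G, which is C.
In harmonic minor, degree 4 sits 5 semitones above the tonic. Gb + 5 semitones is pitch class 11, spelled on C as Cb.

Cb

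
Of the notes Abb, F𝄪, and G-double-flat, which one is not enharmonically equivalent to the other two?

In 12-tone equal temperament, enharmonic equivalents share a pitch class. Abb is pitch class 7; F## is pitch class 7; Gbb is pitch class 5.
Abb and F## share pitch class 7, while Gbb is pitch class 5.

Gbb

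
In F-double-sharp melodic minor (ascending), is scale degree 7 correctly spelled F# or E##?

E##

Each scale degree takes a distinct letter name. Degree 7 of a scale on F must use the letter E.
E## and F# are enharmonically the same pitch, but only E## uses the letter E, so it is the correct spelling here.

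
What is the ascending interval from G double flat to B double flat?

major third

Counting letters G–A–B gives a third.
Gbb→Bbb = 4 semitones, exactly the major third.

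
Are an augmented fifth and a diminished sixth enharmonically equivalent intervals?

No

An augmented fifth spans 8 semitones; a diminished sixth spans 7.
The spans differ, so they are not enharmonic equivalents.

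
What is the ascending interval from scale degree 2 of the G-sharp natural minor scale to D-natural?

diminished fourth

Scale degree 2 of G# natural minor is A#.
A# up to D: letters A→D make it a fourth; 4 semitones makes it diminished.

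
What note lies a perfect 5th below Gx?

C##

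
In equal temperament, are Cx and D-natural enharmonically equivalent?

Yes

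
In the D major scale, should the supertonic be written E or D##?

E

Each scale degree takes a distinct letter name. Degree 2 of a scale on D must use the letter E.
E and D## are enharmonically the same pitch, but only E uses the letter E, so it is the correct spelling here.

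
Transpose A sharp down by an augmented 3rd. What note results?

F

A down a major third is F, so the target letter is F.
From A#, an augmented third is 5 semitones down: F.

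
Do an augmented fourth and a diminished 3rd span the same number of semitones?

An augmented fourth spans 6 semitones; a diminished third spans 2.
The spans differ, so they are not enharmonic equivalents.

No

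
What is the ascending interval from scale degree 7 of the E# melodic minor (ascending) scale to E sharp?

minor second

Scale degree 7 of E# melodic minor (ascending) is D##.
D## up to E#: letters D→E make it a second; 1 semitone makes it minor.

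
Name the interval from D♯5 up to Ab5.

doubly diminished fifth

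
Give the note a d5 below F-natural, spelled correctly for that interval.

B

A fifth below F lands on the letter B.
A diminished fifth spans 6 semitones, so F moves to pitch class 11. On the letter B that is B.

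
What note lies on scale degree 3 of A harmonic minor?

Degree 3 takes the letter 2 steps above A, which is C.
In harmonic minor, degree 3 sits 3 semitones above the tonic. A + 3 semitones is pitch class 0, spelled on C as C.

C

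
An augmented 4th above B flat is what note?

B up a perfect fourth is E, so the target letter is E.
From Bb, an augmented fourth is 6 semitones up: E.

E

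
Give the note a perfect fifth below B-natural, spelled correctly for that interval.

E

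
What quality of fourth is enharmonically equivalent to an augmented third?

An augmented third spans 5 semitones.
A fourth spanning 5 semitones is perfect (the perfect fourth is 5).

perfect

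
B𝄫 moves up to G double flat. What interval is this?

minor sixth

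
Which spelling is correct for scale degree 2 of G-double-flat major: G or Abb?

Each scale degree takes a distinct letter name. Degree 2 of a scale on G must use the letter A.
Abb and G are enharmonically the same pitch, but only Abb uses the letter A, so it is the correct spelling here.

Abb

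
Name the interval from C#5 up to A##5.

augmented sixth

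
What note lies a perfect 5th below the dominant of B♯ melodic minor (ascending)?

B#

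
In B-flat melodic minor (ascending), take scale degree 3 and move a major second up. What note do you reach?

Eb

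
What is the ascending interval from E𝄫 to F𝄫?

minor second

Counting letters E–F gives a second.
Ebb→Fbb = 1 semitone, 1 narrower than the major second (2), so minor.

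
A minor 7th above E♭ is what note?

Db

A seventh above E lands on the letter D.
A minor seventh spans 10 semitones, so Eb moves to pitch class 1. On the letter D that is Db.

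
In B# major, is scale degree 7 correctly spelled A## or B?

A##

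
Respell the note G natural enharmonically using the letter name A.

G is pitch class 7. The letter A alone is pitch class 9.
To reach pitch class 7 from A requires an offset of -2 semitones, i.e. double flat: Abb.

Abb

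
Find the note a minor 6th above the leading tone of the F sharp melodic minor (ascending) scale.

The leading tone of F# melodic minor (ascending) is E#.
A minor sixth (8 semitones) above E# lands on the letter C, giving C#.

C#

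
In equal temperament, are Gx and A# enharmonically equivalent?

G## is pitch class 9; A# is pitch class 10.
The pitch classes differ (9 vs. 10), so they are not enharmonic equivalents.

No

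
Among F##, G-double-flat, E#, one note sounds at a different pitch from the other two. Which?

F##

In 12-tone equal temperament, enharmonic equivalents share a pitch class. F## is pitch class 7; Gbb is pitch class 5; E# is pitch class 5.
Gbb and E# share pitch class 5, while F## is pitch class 7.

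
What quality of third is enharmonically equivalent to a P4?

A perfect fourth spans 5 semitones.
A third spanning 5 semitones is augmented (the major third is 4).

augmented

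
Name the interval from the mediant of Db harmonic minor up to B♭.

augmented fourth

The mediant of Db harmonic minor is Fb.
Fb up to Bb: letters F→B make it a fourth; 6 semitones makes it augmented.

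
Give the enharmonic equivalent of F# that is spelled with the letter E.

E##

F# is pitch class 6. The letter E alone is pitch class 4.
To reach pitch class 6 from E requires an offset of +2 semitones, i.e. double sharp: E##.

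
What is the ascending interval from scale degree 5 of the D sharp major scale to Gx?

Scale degree 5 of D# major is A#.
A# up to G##: letters A→G make it a seventh; 11 semitones makes it major.

major seventh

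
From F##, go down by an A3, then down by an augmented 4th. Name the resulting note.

An augmented third down from F## is D (letter D, 5 semitones down).
An augmented fourth down from D is Ab (letter A, 6 semitones down).

Ab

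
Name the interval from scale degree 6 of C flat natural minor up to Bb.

augmented second

Scale degree 6 of Cb natural minor is Abb.
Abb up to Bb: letters A→B make it a second; 3 semitones makes it augmented.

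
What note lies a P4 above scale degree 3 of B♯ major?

G##

Scale degree 3 of B# major is D##.
A perfect fourth (5 semitones) above D## lands on the letter G, giving G##.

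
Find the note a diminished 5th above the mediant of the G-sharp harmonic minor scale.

F

The mediant of G# harmonic minor is B.
A diminished fifth (6 semitones) above B lands on the letter F, giving F.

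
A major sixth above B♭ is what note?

A sixth above B lands on the letter G.
A major sixth spans 9 semitones, so Bb moves to pitch class 7. On the letter G that is G.

G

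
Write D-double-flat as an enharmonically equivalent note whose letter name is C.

C

Dbb is pitch class 0. The letter C alone is pitch class 0.
Pitch class 0 on C needs no accidental: C.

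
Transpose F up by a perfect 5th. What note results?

A fifth above F lands on the letter C.
A perfect fifth spans 7 semitones, so F moves to pitch class 0. On the letter C that is C.

C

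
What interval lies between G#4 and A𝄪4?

augmented second

Counting letters G–A gives a second.
G#→A## = 3 semitones, 1 wider than the major second (2), so augmented.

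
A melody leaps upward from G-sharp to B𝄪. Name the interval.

augmented third

The letter names run G→B, a span of 2 letter steps, so the interval is some kind of third.
G# to B## is 5 semitones. A major third is 4, so 5 makes it augmented.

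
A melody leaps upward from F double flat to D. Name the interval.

Counting letters F–G–A–B–C–D gives a sixth.
Fbb→D = 11 semitones, 2 wider than the major sixth (9), so doubly augmented.

doubly augmented sixth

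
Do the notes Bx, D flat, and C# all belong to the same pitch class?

B## is pitch class 1; Db is pitch class 1; C# is pitch class 1.
All spellings map to pitch class 1, so they are enharmonically equivalent.

Yes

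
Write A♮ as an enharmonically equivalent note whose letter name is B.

Plain B sits 2 semitones above A, so on the letter B the same pitch needs a double flat: Bbb.

Bbb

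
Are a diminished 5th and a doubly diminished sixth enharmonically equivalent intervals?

A diminished fifth spans 6 semitones; a doubly diminished sixth spans 6.
They are enharmonically equivalent.

Yes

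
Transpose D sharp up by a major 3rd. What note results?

A third above D lands on the letter F.
A major third spans 4 semitones, so D# moves to pitch class 7. On the letter F that is F##.

F##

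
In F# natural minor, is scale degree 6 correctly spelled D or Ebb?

D

Each scale degree takes a distinct letter name. Degree 6 of a scale on F must use the letter D.
D and Ebb are enharmonically the same pitch, but only D uses the letter D, so it is the correct spelling here.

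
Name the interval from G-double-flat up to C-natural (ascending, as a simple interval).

doubly augmented fourth

The letter names run G→C, a span of 3 letter steps, so the interval is some kind of fourth.
Gbb to C is 7 semitones. A perfect fourth is 5, so 7 makes it doubly augmented.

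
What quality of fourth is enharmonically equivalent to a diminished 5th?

augmented

A diminished fifth spans 6 semitones.
A fourth spanning 6 semitones is augmented (the perfect fourth is 5).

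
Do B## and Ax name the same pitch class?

B## is pitch class 1; A## is pitch class 11.
The pitch classes differ (1 vs. 11), so they are not enharmonic equivalents.

No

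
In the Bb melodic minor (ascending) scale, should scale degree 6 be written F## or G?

Each scale degree takes a distinct letter name. Degree 6 of a scale on B must use the letter G.
G and F## are enharmonically the same pitch, but only G uses the letter G, so it is the correct spelling here.

G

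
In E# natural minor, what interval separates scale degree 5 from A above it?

Scale degree 5 of E# natural minor is B#.
B# up to A: letters B→A make it a seventh; 9 semitones makes it diminished.

diminished seventh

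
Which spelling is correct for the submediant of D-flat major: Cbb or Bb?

Bb

Each scale degree takes a distinct letter name. Degree 6 of a scale on D must use the letter B.
Bb and Cbb are enharmonically the same pitch, but only Bb uses the letter B, so it is the correct spelling here.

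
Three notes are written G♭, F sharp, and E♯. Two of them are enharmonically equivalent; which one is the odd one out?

E#

In 12-tone equal temperament, enharmonic equivalents share a pitch class. Gb is pitch class 6; F# is pitch class 6; E# is pitch class 5.
Gb and F# share pitch class 6, while E# is pitch class 5.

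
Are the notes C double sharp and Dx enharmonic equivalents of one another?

No

C## is pitch class 2; D## is pitch class 4.
The pitch classes differ (2 vs. 4), so they are not enharmonic equivalents.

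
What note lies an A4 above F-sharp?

B#

A fourth above F lands on the letter B.
An augmented fourth spans 6 semitones, so F# moves to pitch class 0. On the letter B that is B#.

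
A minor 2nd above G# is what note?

G up a major second is A, so the target letter is A.
From G#, a minor second is 1 semitone up: A.

A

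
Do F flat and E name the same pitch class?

Fb is pitch class 4; E is pitch class 4.
All spellings map to pitch class 4, so they are enharmonically equivalent.

Yes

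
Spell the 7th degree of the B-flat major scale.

A

The Bb major scale runs Bb C D Eb F G A.
Degree 7 is A.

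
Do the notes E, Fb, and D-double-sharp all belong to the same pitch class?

E = pitch class 4 and Fb = pitch class 4 and D## = pitch class 4 — the same pitch class, so they are enharmonic equivalents.

Yes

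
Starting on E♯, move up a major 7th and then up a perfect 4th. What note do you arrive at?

A major seventh up from E# is D## (letter D, 11 semitones up).
A perfect fourth up from D## is G## (letter G, 5 semitones up).

G##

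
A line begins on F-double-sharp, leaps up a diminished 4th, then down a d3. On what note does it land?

G##

A diminished fourth up from F## is B (letter B, 4 semitones up).
A diminished third down from B is G## (letter G, 2 semitones down).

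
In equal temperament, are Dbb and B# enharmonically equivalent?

Dbb is pitch class 0; B# is pitch class 0.
All spellings map to pitch class 0, so they are enharmonically equivalent.

Yes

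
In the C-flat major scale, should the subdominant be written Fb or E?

Fb

Each scale degree takes a distinct letter name. Degree 4 of a scale on C must use the letter F.
Fb and E are enharmonically the same pitch, but only Fb uses the letter F, so it is the correct spelling here.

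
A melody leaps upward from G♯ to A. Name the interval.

Counting letters G–A gives a second.
G#→A = 1 semitone, 1 narrower than the major second (2), so minor.

minor second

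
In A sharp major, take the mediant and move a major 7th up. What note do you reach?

B##

The mediant of A# major is C##.
A major seventh (11 semitones) above C## lands on the letter B, giving B##.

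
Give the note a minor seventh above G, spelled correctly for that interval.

F

A seventh above G lands on the letter F.
A minor seventh spans 10 semitones, so G moves to pitch class 5. On the letter F that is F.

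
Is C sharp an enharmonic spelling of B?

Two spellings are enharmonically equivalent only if they share a pitch class.
Here C# → 1, B → 11; 1 ≠ 11, so they are not.

No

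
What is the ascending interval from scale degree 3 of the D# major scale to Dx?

major sixth

Scale degree 3 of D# major is F##.
F## up to D##: letters F→D make it a sixth; 9 semitones makes it major.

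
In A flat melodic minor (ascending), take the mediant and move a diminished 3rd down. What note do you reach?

A

The mediant of Ab melodic minor (ascending) is Cb.
A diminished third (2 semitones) below Cb lands on the letter A, giving A.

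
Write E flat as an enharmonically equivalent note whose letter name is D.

D#

Eb is pitch class 3. The letter D alone is pitch class 2.
To reach pitch class 3 from D requires an offset of +1 semitone, i.e. sharp: D#.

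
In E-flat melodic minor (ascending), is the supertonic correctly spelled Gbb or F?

Each scale degree takes a distinct letter name. Degree 2 of a scale on E must use the letter F.
F and Gbb are enharmonically the same pitch, but only F uses the letter F, so it is the correct spelling here.

F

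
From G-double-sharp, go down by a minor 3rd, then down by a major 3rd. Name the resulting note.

C##

A minor third down from G## is E## (letter E, 3 semitones down).
A major third down from E## is C## (letter C, 4 semitones down).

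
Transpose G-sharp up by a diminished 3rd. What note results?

Bb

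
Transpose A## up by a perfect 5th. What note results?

A up a perfect fifth is E, so the target letter is E.
From A##, a perfect fifth is 7 semitones up: E##.

E##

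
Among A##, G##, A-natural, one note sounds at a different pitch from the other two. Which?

A##

In 12-tone equal temperament, enharmonic equivalents share a pitch class. A## is pitch class 11; G## is pitch class 9; A is pitch class 9.
G## and A share pitch class 9, while A## is pitch class 11.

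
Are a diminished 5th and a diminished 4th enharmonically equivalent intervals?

A diminished fifth spans 6 semitones; a diminished fourth spans 4.
The spans differ, so they are not enharmonic equivalents.

No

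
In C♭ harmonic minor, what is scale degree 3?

Ebb

Degree 3 takes the letter 2 steps above C, which is E.
In harmonic minor, degree 3 sits 3 semitones above the tonic. Cb + 3 semitones is pitch class 2, spelled on E as Ebb.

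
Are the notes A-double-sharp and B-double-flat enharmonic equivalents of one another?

Two spellings are enharmonically equivalent only if they share a pitch class.
Here A## → 11, Bbb → 9; 9 ≠ 11, so they are not.

No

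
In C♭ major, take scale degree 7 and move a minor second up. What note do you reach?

Cb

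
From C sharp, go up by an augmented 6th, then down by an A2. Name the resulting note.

An augmented sixth up from C# is A## (letter A, 10 semitones up).
An augmented second down from A## is G# (letter G, 3 semitones down).

G#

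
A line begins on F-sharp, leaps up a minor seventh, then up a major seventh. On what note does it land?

A minor seventh up from F# is E (letter E, 10 semitones up).
A major seventh up from E is D# (letter D, 11 semitones up).

D#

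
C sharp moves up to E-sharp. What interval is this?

major third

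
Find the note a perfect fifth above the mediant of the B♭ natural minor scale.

The mediant of Bb natural minor is Db.
A perfect fifth (7 semitones) above Db lands on the letter A, giving Ab.

Ab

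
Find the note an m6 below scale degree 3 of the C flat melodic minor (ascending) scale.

Gb

Scale degree 3 of Cb melodic minor (ascending) is Ebb.
A minor sixth (8 semitones) below Ebb lands on the letter G, giving Gb.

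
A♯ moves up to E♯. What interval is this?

Counting letters A–B–C–D–E gives a fifth.
A#→E# = 7 semitones, exactly the perfect fifth.

perfect fifth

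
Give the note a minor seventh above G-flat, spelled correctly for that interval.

Fb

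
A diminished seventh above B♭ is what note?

Abb

A seventh above B lands on the letter A.
A diminished seventh spans 9 semitones, so Bb moves to pitch class 7. On the letter A that is Abb.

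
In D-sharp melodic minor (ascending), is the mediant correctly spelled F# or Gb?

Each scale degree takes a distinct letter name. Degree 3 of a scale on D must use the letter F.
F# and Gb are enharmonically the same pitch, but only F# uses the letter F, so it is the correct spelling here.

F#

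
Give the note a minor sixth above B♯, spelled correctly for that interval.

B up a major sixth is G#, so the target letter is G.
From B#, a minor sixth is 8 semitones up: G#.

G#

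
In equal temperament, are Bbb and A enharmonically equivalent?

Bbb is pitch class 9; A is pitch class 9.
All spellings map to pitch class 9, so they are enharmonically equivalent.

Yes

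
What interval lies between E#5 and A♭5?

doubly diminished fourth

The letter names run E→A, a span of 3 letter steps, so the interval is some kind of fourth.
E# to Ab is 3 semitones. A perfect fourth is 5, so 3 makes it doubly diminished.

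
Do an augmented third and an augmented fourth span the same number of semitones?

An augmented third spans 5 semitones; an augmented fourth spans 6.
The spans differ, so they are not enharmonic equivalents.

No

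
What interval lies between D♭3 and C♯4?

augmented seventh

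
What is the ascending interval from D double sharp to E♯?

Counting letters D–E gives a second.
D##→E# = 1 semitone, 1 narrower than the major second (2), so minor.

minor second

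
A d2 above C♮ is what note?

Dbb

A second above C lands on the letter D.
A diminished second spans 0 semitones, so C moves to pitch class 0. On the letter D that is Dbb.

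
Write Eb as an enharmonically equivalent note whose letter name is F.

Fbb

Eb is pitch class 3. The letter F alone is pitch class 5.
To reach pitch class 3 from F requires an offset of -2 semitones, i.e. double flat: Fbb.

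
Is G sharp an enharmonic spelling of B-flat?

No

Two spellings are enharmonically equivalent only if they share a pitch class.
Here G# → 8, Bb → 10; 8 ≠ 10, so they are not.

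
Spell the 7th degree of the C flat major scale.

Bb

Degree 7 takes the letter 6 steps above C, which is B.
In major, degree 7 sits 11 semitones above the tonic. Cb + 11 semitones is pitch class 10, spelled on B as Bb.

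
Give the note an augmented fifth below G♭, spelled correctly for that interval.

Cbb

G down a perfect fifth is C, so the target letter is C.
From Gb, an augmented fifth is 8 semitones down: Cbb.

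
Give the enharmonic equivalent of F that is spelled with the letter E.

E#

F is pitch class 5. The letter E alone is pitch class 4.
To reach pitch class 5 from E requires an offset of +1 semitone, i.e. sharp: E#.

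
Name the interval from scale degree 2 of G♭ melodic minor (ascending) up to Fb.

minor sixth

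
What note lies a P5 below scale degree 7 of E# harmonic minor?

Scale degree 7 of E# harmonic minor is D##.
A perfect fifth (7 semitones) below D## lands on the letter G, giving G##.

G##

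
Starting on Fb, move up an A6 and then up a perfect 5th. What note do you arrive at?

A

An augmented sixth up from Fb is D (letter D, 10 semitones up).
A perfect fifth up from D is A (letter A, 7 semitones up).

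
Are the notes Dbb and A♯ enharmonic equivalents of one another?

Two spellings are enharmonically equivalent only if they share a pitch class.
Here Dbb → 0, A# → 10; 0 ≠ 10, so they are not.

No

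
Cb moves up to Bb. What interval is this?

major seventh

The letter names run C→B, a span of 6 letter steps, so the interval is some kind of seventh.
Cb to Bb is 11 semitones. A major seventh is 11, so 11 makes it major.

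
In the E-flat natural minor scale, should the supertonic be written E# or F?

Each scale degree takes a distinct letter name. Degree 2 of a scale on E must use the letter F.
F and E# are enharmonically the same pitch, but only F uses the letter F, so it is the correct spelling here.

F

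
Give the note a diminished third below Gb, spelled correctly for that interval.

G down a major third is Eb, so the target letter is E.
From Gb, a diminished third is 2 semitones down: E.

E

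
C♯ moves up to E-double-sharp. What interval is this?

augmented third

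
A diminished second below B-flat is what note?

A second below B lands on the letter A.
A diminished second spans 0 semitones, so Bb moves to pitch class 10. On the letter A that is A#.

A#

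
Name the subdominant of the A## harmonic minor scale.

Degree 4 takes the letter 3 steps above A, which is D.
In harmonic minor, degree 4 sits 5 semitones above the tonic. A## + 5 semitones is pitch class 4, spelled on D as D##.

D##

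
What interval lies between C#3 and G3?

Counting letters C–D–E–F–G gives a fifth.
C#→G = 6 semitones, 1 narrower than the perfect fifth (7), so diminished.

diminished fifth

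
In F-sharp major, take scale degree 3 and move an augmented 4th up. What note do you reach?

D##

Scale degree 3 of F# major is A#.
An augmented fourth (6 semitones) above A# lands on the letter D, giving D##.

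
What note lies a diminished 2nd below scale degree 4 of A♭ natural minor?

C#

Scale degree 4 of Ab natural minor is Db.
A diminished second (0 semitones) below Db lands on the letter C, giving C#.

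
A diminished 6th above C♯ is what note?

Ab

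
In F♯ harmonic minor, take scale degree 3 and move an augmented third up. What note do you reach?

C##

Scale degree 3 of F# harmonic minor is A.
An augmented third (5 semitones) above A lands on the letter C, giving C##.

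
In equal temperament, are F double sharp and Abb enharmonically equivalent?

Yes

F## is pitch class 7; Abb is pitch class 7.
All spellings map to pitch class 7, so they are enharmonically equivalent.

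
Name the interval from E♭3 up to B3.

augmented fifth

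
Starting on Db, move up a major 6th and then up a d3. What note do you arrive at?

Dbb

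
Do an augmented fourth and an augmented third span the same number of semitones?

An augmented fourth spans 6 semitones; an augmented third spans 5.
The spans differ, so they are not enharmonic equivalents.

No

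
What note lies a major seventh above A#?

A seventh above A lands on the letter G.
A major seventh spans 11 semitones, so A# moves to pitch class 9. On the letter G that is G##.

G##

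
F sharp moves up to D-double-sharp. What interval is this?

augmented sixth

The letter names run F→D, a span of 5 letter steps, so the interval is some kind of sixth.
F# to D## is 10 semitones. A major sixth is 9, so 10 makes it augmented.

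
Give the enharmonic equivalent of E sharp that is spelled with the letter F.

E# is pitch class 5. The letter F alone is pitch class 5.
Pitch class 5 on F needs no accidental: F.

F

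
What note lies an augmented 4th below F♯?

C

A fourth below F lands on the letter C.
An augmented fourth spans 6 semitones, so F# moves to pitch class 0. On the letter C that is C.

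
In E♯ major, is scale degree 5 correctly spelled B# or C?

B#

Each scale degree takes a distinct letter name. Degree 5 of a scale on E must use the letter B.
B# and C are enharmonically the same pitch, but only B# uses the letter B, so it is the correct spelling here.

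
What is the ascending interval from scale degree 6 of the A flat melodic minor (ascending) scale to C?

perfect fifth

Scale degree 6 of Ab melodic minor (ascending) is F.
F up to C: letters F→C make it a fifth; 7 semitones makes it perfect.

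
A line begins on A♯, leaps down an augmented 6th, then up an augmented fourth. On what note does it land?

F#

An augmented sixth down from A# is C (letter C, 10 semitones down).
An augmented fourth up from C is F# (letter F, 6 semitones up).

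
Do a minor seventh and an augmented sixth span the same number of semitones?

Yes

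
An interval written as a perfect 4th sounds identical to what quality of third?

A perfect fourth spans 5 semitones.
A third spanning 5 semitones is augmented (the major third is 4).

augmented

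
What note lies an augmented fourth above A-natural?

A up a perfect fourth is D, so the target letter is D.
From A, an augmented fourth is 6 semitones up: D#.

D#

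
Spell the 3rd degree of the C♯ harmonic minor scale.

The C# harmonic minor scale runs C# D# E F# G# A B#.
Degree 3 is E.

E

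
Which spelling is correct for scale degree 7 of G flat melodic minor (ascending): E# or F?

Each scale degree takes a distinct letter name. Degree 7 of a scale on G must use the letter F.
F and E# are enharmonically the same pitch, but only F uses the letter F, so it is the correct spelling here.

F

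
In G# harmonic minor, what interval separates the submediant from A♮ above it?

perfect fourth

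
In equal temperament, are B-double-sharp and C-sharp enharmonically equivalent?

Yes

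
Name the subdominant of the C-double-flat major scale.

Degree 4 takes the letter 3 steps above C, which is F.
In major, degree 4 sits 5 semitones above the tonic. Cbb + 5 semitones is pitch class 3, spelled on F as Fbb.

Fbb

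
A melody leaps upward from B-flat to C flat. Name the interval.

The letter names run B→C, a span of 1 letter step, so the interval is some kind of second.
Bb to Cb is 1 semitone. A major second is 2, so 1 makes it minor.

minor second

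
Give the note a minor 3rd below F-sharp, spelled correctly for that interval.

D#

A third below F lands on the letter D.
A minor third spans 3 semitones, so F# moves to pitch class 3. On the letter D that is D#.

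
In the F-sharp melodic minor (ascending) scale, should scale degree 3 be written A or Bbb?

Each scale degree takes a distinct letter name. Degree 3 of a scale on F must use the letter A.
A and Bbb are enharmonically the same pitch, but only A uses the letter A, so it is the correct spelling here.

A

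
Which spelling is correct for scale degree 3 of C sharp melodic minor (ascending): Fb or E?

E

Each scale degree takes a distinct letter name. Degree 3 of a scale on C must use the letter E.
E and Fb are enharmonically the same pitch, but only E uses the letter E, so it is the correct spelling here.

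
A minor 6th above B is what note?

G

B up a major sixth is G#, so the target letter is G.
From B, a minor sixth is 8 semitones up: G.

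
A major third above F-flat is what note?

Ab

F up a major third is A, so the target letter is A.
From Fb, a major third is 4 semitones up: Ab.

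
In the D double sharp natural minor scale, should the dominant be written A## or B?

A##

Each scale degree takes a distinct letter name. Degree 5 of a scale on D must use the letter A.
A## and B are enharmonically the same pitch, but only A## uses the letter A, so it is the correct spelling here.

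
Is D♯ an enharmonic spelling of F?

No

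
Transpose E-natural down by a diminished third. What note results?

C##

E down a major third is C, so the target letter is C.
From E, a diminished third is 2 semitones down: C##.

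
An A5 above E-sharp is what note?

B##

E up a perfect fifth is B, so the target letter is B.
From E#, an augmented fifth is 8 semitones up: B##.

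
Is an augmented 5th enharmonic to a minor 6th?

Yes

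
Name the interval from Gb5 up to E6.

Counting letters G–A–B–C–D–E gives a sixth.
Gb→E = 10 semitones, 1 wider than the major sixth (9), so augmented.

augmented sixth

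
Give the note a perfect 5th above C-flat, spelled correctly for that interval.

Gb

C up a perfect fifth is G, so the target letter is G.
From Cb, a perfect fifth is 7 semitones up: Gb.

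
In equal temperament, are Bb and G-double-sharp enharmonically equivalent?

No

Two spellings are enharmonically equivalent only if they share a pitch class.
Here Bb → 10, G## → 9; 9 ≠ 10, so they are not.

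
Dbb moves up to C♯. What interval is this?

Counting letters D–E–F–G–A–B–C gives a seventh.
Dbb→C# = 13 semitones, 2 wider than the major seventh (11), so doubly augmented.

doubly augmented seventh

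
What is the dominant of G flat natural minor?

The Gb natural minor scale runs Gb Ab Bbb Cb Db Ebb Fb.
Degree 5 is Db.

Db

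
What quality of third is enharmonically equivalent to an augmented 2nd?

An augmented second spans 3 semitones.
A third spanning 3 semitones is minor (the major third is 4).

minor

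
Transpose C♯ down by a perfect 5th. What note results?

A fifth below C lands on the letter F.
A perfect fifth spans 7 semitones, so C# moves to pitch class 6. On the letter F that is F#.

F#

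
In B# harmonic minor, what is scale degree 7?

The B# harmonic minor scale runs B# C## D# E# F## G# A##.
Degree 7 is A##.

A##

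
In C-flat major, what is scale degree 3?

The Cb major scale runs Cb Db Eb Fb Gb Ab Bb.
Degree 3 is Eb.

Eb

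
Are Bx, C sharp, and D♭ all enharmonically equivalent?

Yes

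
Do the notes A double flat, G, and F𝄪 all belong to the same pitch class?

Yes

Abb = pitch class 7 and G = pitch class 7 and F## = pitch class 7 — the same pitch class, so they are enharmonic equivalents.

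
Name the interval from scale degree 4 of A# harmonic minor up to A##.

Scale degree 4 of A# harmonic minor is D#.
D# up to A##: letters D→A make it a fifth; 8 semitones makes it augmented.

augmented fifth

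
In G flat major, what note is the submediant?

Degree 6 takes the letter 5 steps above G, which is E.
In major, degree 6 sits 9 semitones above the tonic. Gb + 9 semitones is pitch class 3, spelled on E as Eb.

Eb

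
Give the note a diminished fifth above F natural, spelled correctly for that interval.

F up a perfect fifth is C, so the target letter is C.
From F, a diminished fifth is 6 semitones up: Cb.

Cb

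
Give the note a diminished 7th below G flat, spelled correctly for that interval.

A

G down a major seventh is Ab, so the target letter is A.
From Gb, a diminished seventh is 9 semitones down: A.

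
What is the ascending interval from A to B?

major second

Counting letters A–B gives a second.
A→B = 2 semitones, exactly the major second.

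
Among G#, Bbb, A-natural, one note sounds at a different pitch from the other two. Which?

In 12-tone equal temperament, enharmonic equivalents share a pitch class. G# is pitch class 8; Bbb is pitch class 9; A is pitch class 9.
Bbb and A share pitch class 9, while G# is pitch class 8.

G#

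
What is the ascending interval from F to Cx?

doubly augmented fifth

The letter names run F→C, a span of 4 letter steps, so the interval is some kind of fifth.
F to C## is 9 semitones. A perfect fifth is 7, so 9 makes it doubly augmented.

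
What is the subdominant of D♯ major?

The D# major scale runs D# E# F## G# A# B# C##.
Degree 4 is G#.

G#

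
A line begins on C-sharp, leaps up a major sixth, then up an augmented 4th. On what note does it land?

A major sixth up from C# is A# (letter A, 9 semitones up).
An augmented fourth up from A# is D## (letter D, 6 semitones up).

D##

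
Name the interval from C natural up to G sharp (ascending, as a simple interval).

The letter names run C→G, a span of 4 letter steps, so the interval is some kind of fifth.
C to G# is 8 semitones. A perfect fifth is 7, so 8 makes it augmented.

augmented fifth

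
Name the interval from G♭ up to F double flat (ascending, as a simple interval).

The letter names run G→F, a span of 6 letter steps, so the interval is some kind of seventh.
Gb to Fbb is 9 semitones. A major seventh is 11, so 9 makes it diminished.

diminished seventh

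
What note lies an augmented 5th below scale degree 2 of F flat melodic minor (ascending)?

Cbb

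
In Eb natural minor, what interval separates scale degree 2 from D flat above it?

Scale degree 2 of Eb natural minor is F.
F up to Db: letters F→D make it a sixth; 8 semitones makes it minor.

minor sixth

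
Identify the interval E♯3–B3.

diminished fifth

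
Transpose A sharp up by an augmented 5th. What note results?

E##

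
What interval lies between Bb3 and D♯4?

augmented third

Counting letters B–C–D gives a third.
Bb→D# = 5 semitones, 1 wider than the major third (4), so augmented.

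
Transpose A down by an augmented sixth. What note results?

Cb

A sixth below A lands on the letter C.
An augmented sixth spans 10 semitones, so A moves to pitch class 11. On the letter C that is Cb.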